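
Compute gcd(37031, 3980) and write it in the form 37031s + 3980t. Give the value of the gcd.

1

Apply Euclid's algorithm to 37031 and 3980:
37031 = 9×3980 + 1211
3980 = 3×1211 + 347
1211 = 3×347 + 170
347 = 2×170 + 7
170 = 24×7 + 2
7 = 3×2 + 1
2 = 2×1 + 0
gcd(37031, 3980) = 1.
Working backward:
1 = 7 − 3·2
1 = −3·170 + 73·7
1 = 73·347 − 149·170
1 = −149·1211 + 520·347
1 = 520·3980 − 1709·1211
1 = −1709·37031 + 15901·3980
So 1 = (-1709)·37031 + (15901)·3980.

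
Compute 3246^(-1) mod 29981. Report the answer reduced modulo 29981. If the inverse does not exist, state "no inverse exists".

Apply the Euclidean algorithm to 29981 and 3246:
29981 = 9*3246 + 767
3246 = 4*767 + 178
767 = 4*178 + 55
178 = 3*55 + 13
55 = 4*13 + 3
13 = 4*3 + 1
3 = 3*1 + 0
The gcd is 1. Working backward:
1 = 13 − 4·3
1 = −4·55 + 17·13
1 = 17·178 − 55·55
1 = −55·767 + 237·178
1 = 237·3246 − 1003·767
1 = −1003·29981 + 9264·3246
So 3246·9264 ≡ 1 (mod 29981).

9264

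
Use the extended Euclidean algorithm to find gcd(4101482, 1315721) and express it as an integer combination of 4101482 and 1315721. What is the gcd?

Apply Euclid's algorithm to 4101482 and 1315721:
4101482 = 3·1315721 + 154319
1315721 = 8·154319 + 81169
154319 = 1·81169 + 73150
81169 = 1·73150 + 8019
73150 = 9·8019 + 979
8019 = 8·979 + 187
979 = 5·187 + 44
187 = 4·44 + 11
44 = 4·11 + 0
gcd(4101482, 1315721) = 11.
Back-substituting:
11 = 187 − 4·44
11 = −4·979 + 21·187
11 = 21·8019 − 172·979
11 = −172·73150 + 1569·8019
11 = 1569·81169 − 1741·73150
11 = −1741·154319 + 3310·81169
11 = 3310·1315721 − 28221·154319
11 = −28221·4101482 + 87973·1315721
So 11 = (-28221)·4101482 + (87973)·1315721.

11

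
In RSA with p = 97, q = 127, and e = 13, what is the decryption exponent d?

φ(n) = (p−1)(q−1) = 96·126 = 12096.
Need d with 13·d ≡ 1 (mod 12096). Apply the extended Euclidean algorithm:
12096 = 930*13 + 6
13 = 2*6 + 1
6 = 6*1 + 0
Back-substitute:
1 = 13 − 2·6
1 = −2·12096 + 1861·13
So 13·1861 ≡ 1 (mod 12096), hence d = 1861.

1861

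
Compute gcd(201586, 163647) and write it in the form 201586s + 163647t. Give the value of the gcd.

11

Euclidean algorithm:
201586 = 1*163647 + 37939
163647 = 4*37939 + 11891
37939 = 3*11891 + 2266
11891 = 5*2266 + 561
2266 = 4*561 + 22
561 = 25*22 + 11
22 = 2*11 + 0
gcd(201586, 163647) = 11.
Working backward:
11 = 561 − 25·22
11 = −25·2266 + 101·561
11 = 101·11891 − 530·2266
11 = −530·37939 + 1691·11891
11 = 1691·163647 − 7294·37939
11 = −7294·201586 + 8985·163647
So 11 = (-7294)·201586 + (8985)·163647.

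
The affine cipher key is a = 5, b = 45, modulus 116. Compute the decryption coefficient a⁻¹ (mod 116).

93

Extended Euclidean algorithm:
116 = 23×5 + 1
5 = 5×1 + 0
Since gcd(5, 116) = 1, back-substitute to write 1 as a combination:
1 = 116 − 23·5
Thus 5·(-23) ≡ 1 (mod 116); reducing, -23 mod 116 = 93.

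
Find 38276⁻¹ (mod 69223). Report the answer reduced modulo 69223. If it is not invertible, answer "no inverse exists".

Compute gcd(38276, 69223):
69223 = 1×38276 + 30947
38276 = 1×30947 + 7329
30947 = 4×7329 + 1631
7329 = 4×1631 + 805
1631 = 2×805 + 21
805 = 38×21 + 7
21 = 3×7 + 0
The gcd is 7, not 1, hence no inverse exists.

no inverse exists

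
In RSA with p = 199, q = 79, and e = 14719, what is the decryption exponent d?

13399

φ(n) = (p−1)(q−1) = 198·78 = 15444.
Need d with 14719·d ≡ 1 (mod 15444). Apply the extended Euclidean algorithm:
15444 = 1×14719 + 725
14719 = 20×725 + 219
725 = 3×219 + 68
219 = 3×68 + 15
68 = 4×15 + 8
15 = 1×8 + 7
8 = 1×7 + 1
7 = 7×1 + 0
Back-substitute:
1 = 8 − 7
1 = −15 + 2·8
1 = 2·68 − 9·15
1 = −9·219 + 29·68
1 = 29·725 − 96·219
1 = −96·14719 + 1949·725
1 = 1949·15444 − 2045·14719
So 14719·(-2045) ≡ 1 (mod 15444), hence d ≡ -2045 ≡ 13399 (mod 15444).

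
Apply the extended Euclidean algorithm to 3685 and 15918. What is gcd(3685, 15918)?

1

Repeated division:
15918 = 4·3685 + 1178
3685 = 3·1178 + 151
1178 = 7·151 + 121
151 = 1·121 + 30
121 = 4·30 + 1
30 = 30·1 + 0
gcd(3685, 15918) = 1.
Back-substituting:
1 = 121 − 4·30
1 = −4·151 + 5·121
1 = 5·1178 − 39·151
1 = −39·3685 + 122·1178
1 = 122·15918 − 527·3685
So 1 = (122)·15918 + (-527)·3685.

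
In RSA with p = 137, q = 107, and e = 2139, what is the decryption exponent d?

φ(n) = (p−1)(q−1) = 136·106 = 14416.
Need d with 2139·d ≡ 1 (mod 14416). Apply the extended Euclidean algorithm:
14416 = 6×2139 + 1582
2139 = 1×1582 + 557
1582 = 2×557 + 468
557 = 1×468 + 89
468 = 5×89 + 23
89 = 3×23 + 20
23 = 1×20 + 3
20 = 6×3 + 2
3 = 1×2 + 1
2 = 2×1 + 0
Back-substitute:
1 = 3 − 2
1 = −20 + 7·3
1 = 7·23 − 8·20
1 = −8·89 + 31·23
1 = 31·468 − 163·89
1 = −163·557 + 194·468
1 = 194·1582 − 551·557
1 = −551·2139 + 745·1582
1 = 745·14416 − 5021·2139
So 2139·(-5021) ≡ 1 (mod 14416), hence d ≡ -5021 ≡ 9395 (mod 14416).

9395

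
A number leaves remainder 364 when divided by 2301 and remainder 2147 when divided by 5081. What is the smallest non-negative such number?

Write x = 364 + 2301·k. Then 2301·k ≡ 2147 − 364 ≡ 1783 (mod 5081).
Need 2301⁻¹ mod 5081. Extended Euclid on (5081, 2301):
5081 = 2×2301 + 479
2301 = 4×479 + 385
479 = 1×385 + 94
385 = 4×94 + 9
94 = 10×9 + 4
9 = 2×4 + 1
4 = 4×1 + 0
Back-substitute:
1 = 9 − 2·4
1 = −2·94 + 21·9
1 = 21·385 − 86·94
1 = −86·479 + 107·385
1 = 107·2301 − 514·479
1 = −514·5081 + 1135·2301
2301⁻¹ ≡ 1135 (mod 5081), so k ≡ 1135·1783 ≡ 1467 (mod 5081).
x = 364 + 2301·1467 = 3375931.

3375931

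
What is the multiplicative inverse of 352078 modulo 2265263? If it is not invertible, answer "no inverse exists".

Run Euclid on (2265263, 352078):
2265263 = 6×352078 + 152795
352078 = 2×152795 + 46488
152795 = 3×46488 + 13331
46488 = 3×13331 + 6495
13331 = 2×6495 + 341
6495 = 19×341 + 16
341 = 21×16 + 5
16 = 3×5 + 1
5 = 5×1 + 0
gcd = 1, so the inverse exists. Back-substitute:
1 = 16 − 3·5
1 = −3·341 + 64·16
1 = 64·6495 − 1219·341
1 = −1219·13331 + 2502·6495
1 = 2502·46488 − 8725·13331
1 = −8725·152795 + 28677·46488
1 = 28677·352078 − 66079·152795
1 = −66079·2265263 + 425151·352078
So 352078·425151 ≡ 1 (mod 2265263).

425151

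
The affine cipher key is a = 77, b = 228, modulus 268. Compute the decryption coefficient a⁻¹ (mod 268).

Run Euclid on (268, 77):
268 = 3*77 + 37
77 = 2*37 + 3
37 = 12*3 + 1
3 = 3*1 + 0
Since gcd(77, 268) = 1, back-substitute to write 1 as a combination:
1 = 37 − 12·3
1 = −12·77 + 25·37
1 = 25·268 − 87·77
Hence 77⁻¹ ≡ -87 ≡ 181 (mod 268).

181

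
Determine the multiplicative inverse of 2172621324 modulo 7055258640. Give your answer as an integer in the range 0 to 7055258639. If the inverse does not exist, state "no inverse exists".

Compute gcd(2172621324, 7055258640):
7055258640 = 3·2172621324 + 537394668
2172621324 = 4·537394668 + 23042652
537394668 = 23·23042652 + 7413672
23042652 = 3·7413672 + 801636
7413672 = 9·801636 + 198948
801636 = 4·198948 + 5844
198948 = 34·5844 + 252
5844 = 23·252 + 48
252 = 5·48 + 12
48 = 4·12 + 0
Since gcd = 12 > 1, 2172621324 is not a unit mod 7055258640.

no inverse exists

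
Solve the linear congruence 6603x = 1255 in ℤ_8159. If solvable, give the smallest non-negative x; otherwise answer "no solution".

First find gcd(6603, 8159):
8159 = 1×6603 + 1556
6603 = 4×1556 + 379
1556 = 4×379 + 40
379 = 9×40 + 19
40 = 2×19 + 2
19 = 9×2 + 1
2 = 2×1 + 0
gcd = 1, so a unique solution mod 8159 exists.
Back-substitute for the Bézout coefficients:
1 = 19 − 9·2
1 = −9·40 + 19·19
1 = 19·379 − 180·40
1 = −180·1556 + 739·379
1 = 739·6603 − 3136·1556
1 = −3136·8159 + 3875·6603
So 6603·(3875) ≡ 1 (mod 8159), giving 6603⁻¹ ≡ 3875.
x ≡ 6603⁻¹·1255 ≡ 3875·1255 ≡ 361 (mod 8159).

361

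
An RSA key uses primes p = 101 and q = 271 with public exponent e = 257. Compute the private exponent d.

14393

φ(n) = (p−1)(q−1) = 100·270 = 27000.
Need d with 257·d ≡ 1 (mod 27000). Apply the extended Euclidean algorithm:
27000 = 105×257 + 15
257 = 17×15 + 2
15 = 7×2 + 1
2 = 2×1 + 0
Back-substitute:
1 = 15 − 7·2
1 = −7·257 + 120·15
1 = 120·27000 − 12607·257
So 257·(-12607) ≡ 1 (mod 27000), hence d ≡ -12607 ≡ 14393 (mod 27000).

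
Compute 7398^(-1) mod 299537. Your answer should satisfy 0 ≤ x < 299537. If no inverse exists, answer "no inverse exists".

gcd(299537, 7398) by repeated division:
299537 = 40×7398 + 3617
7398 = 2×3617 + 164
3617 = 22×164 + 9
164 = 18×9 + 2
9 = 4×2 + 1
2 = 2×1 + 0
Since gcd(7398, 299537) = 1, back-substitute to write 1 as a combination:
1 = 9 − 4·2
1 = −4·164 + 73·9
1 = 73·3617 − 1610·164
1 = −1610·7398 + 3293·3617
1 = 3293·299537 − 133330·7398
Hence 7398⁻¹ ≡ -133330 ≡ 166207 (mod 299537).

166207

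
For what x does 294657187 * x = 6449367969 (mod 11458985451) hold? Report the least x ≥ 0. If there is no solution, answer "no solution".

First find gcd(294657187, 11458985451):
11458985451 = 38*294657187 + 262012345
294657187 = 1*262012345 + 32644842
262012345 = 8*32644842 + 853609
32644842 = 38*853609 + 207700
853609 = 4*207700 + 22809
207700 = 9*22809 + 2419
22809 = 9*2419 + 1038
2419 = 2*1038 + 343
1038 = 3*343 + 9
343 = 38*9 + 1
9 = 9*1 + 0
gcd = 1, so a unique solution mod 11458985451 exists.
Back-substitute for the Bézout coefficients:
1 = 343 − 38·9
1 = −38·1038 + 115·343
1 = 115·2419 − 268·1038
1 = −268·22809 + 2527·2419
1 = 2527·207700 − 23011·22809
1 = −23011·853609 + 94571·207700
1 = 94571·32644842 − 3616709·853609
1 = −3616709·262012345 + 29028243·32644842
1 = 29028243·294657187 − 32644952·262012345
1 = −32644952·11458985451 + 1269536419·294657187
So 294657187·(1269536419) ≡ 1 (mod 11458985451), giving 294657187⁻¹ ≡ 1269536419.
x ≡ 294657187⁻¹·6449367969 ≡ 1269536419·6449367969 ≡ 671235111 (mod 11458985451).

671235111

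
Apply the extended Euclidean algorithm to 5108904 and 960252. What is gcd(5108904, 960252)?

Apply Euclid's algorithm to 5108904 and 960252:
5108904 = 5·960252 + 307644
960252 = 3·307644 + 37320
307644 = 8·37320 + 9084
37320 = 4·9084 + 984
9084 = 9·984 + 228
984 = 4·228 + 72
228 = 3·72 + 12
72 = 6·12 + 0
gcd(5108904, 960252) = 12.
Back-substituting:
12 = 228 − 3·72
12 = −3·984 + 13·228
12 = 13·9084 − 120·984
12 = −120·37320 + 493·9084
12 = 493·307644 − 4064·37320
12 = −4064·960252 + 12685·307644
12 = 12685·5108904 − 67489·960252
So 12 = (12685)·5108904 + (-67489)·960252.

12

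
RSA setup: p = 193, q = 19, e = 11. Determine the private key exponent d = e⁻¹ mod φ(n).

1571

φ(n) = (p−1)(q−1) = 192·18 = 3456.
Need d with 11·d ≡ 1 (mod 3456). Apply the extended Euclidean algorithm:
3456 = 314*11 + 2
11 = 5*2 + 1
2 = 2*1 + 0
Back-substitute:
1 = 11 − 5·2
1 = −5·3456 + 1571·11
So 11·1571 ≡ 1 (mod 3456), hence d = 1571.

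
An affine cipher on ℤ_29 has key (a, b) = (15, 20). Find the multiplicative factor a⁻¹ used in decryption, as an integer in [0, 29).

2

Run Euclid on (29, 15):
29 = 1×15 + 14
15 = 1×14 + 1
14 = 14×1 + 0
gcd = 1, so the inverse exists. Back-substitute:
1 = 15 − 14
1 = −29 + 2·15
So 15·2 ≡ 1 (mod 29).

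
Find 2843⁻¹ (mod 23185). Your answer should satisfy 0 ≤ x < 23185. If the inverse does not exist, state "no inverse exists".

10357

Apply the Euclidean algorithm to 23185 and 2843:
23185 = 8×2843 + 441
2843 = 6×441 + 197
441 = 2×197 + 47
197 = 4×47 + 9
47 = 5×9 + 2
9 = 4×2 + 1
2 = 2×1 + 0
Since gcd(2843, 23185) = 1, back-substitute to write 1 as a combination:
1 = 9 − 4·2
1 = −4·47 + 21·9
1 = 21·197 − 88·47
1 = −88·441 + 197·197
1 = 197·2843 − 1270·441
1 = −1270·23185 + 10357·2843
So 2843·10357 ≡ 1 (mod 23185).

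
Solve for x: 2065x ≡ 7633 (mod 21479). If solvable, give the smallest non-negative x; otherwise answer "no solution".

15065

First find gcd(2065, 21479):
21479 = 10·2065 + 829
2065 = 2·829 + 407
829 = 2·407 + 15
407 = 27·15 + 2
15 = 7·2 + 1
2 = 2·1 + 0
gcd = 1, so a unique solution mod 21479 exists.
Back-substitute for the Bézout coefficients:
1 = 15 − 7·2
1 = −7·407 + 190·15
1 = 190·829 − 387·407
1 = −387·2065 + 964·829
1 = 964·21479 − 10027·2065
So 2065·(-10027) ≡ 1 (mod 21479), giving 2065⁻¹ ≡ 11452.
x ≡ 2065⁻¹·7633 ≡ 11452·7633 ≡ 15065 (mod 21479).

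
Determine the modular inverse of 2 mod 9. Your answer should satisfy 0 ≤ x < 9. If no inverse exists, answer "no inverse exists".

Run Euclid on (9, 2):
9 = 4*2 + 1
2 = 2*1 + 0
gcd = 1, so the inverse exists. Back-substitute:
1 = 9 − 4·2
So 2·(-4) ≡ 1 (mod 9), and -4 ≡ 5 (mod 9).

5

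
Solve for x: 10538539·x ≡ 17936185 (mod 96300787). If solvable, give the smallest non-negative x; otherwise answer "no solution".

gcd(10538539, 96300787):
96300787 = 9×10538539 + 1453936
10538539 = 7×1453936 + 360987
1453936 = 4×360987 + 9988
360987 = 36×9988 + 1419
9988 = 7×1419 + 55
1419 = 25×55 + 44
55 = 1×44 + 11
44 = 4×11 + 0
gcd = 11, but 11 ∤ 17936185, so the congruence has no solution.

no solution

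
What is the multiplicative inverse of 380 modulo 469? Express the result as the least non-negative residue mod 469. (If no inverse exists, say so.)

gcd(469, 380) by repeated division:
469 = 1*380 + 89
380 = 4*89 + 24
89 = 3*24 + 17
24 = 1*17 + 7
17 = 2*7 + 3
7 = 2*3 + 1
3 = 3*1 + 0
The gcd is 1. Working backward:
1 = 7 − 2·3
1 = −2·17 + 5·7
1 = 5·24 − 7·17
1 = −7·89 + 26·24
1 = 26·380 − 111·89
1 = −111·469 + 137·380
So 380·137 ≡ 1 (mod 469).

137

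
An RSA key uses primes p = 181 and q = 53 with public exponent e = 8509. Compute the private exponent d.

φ(n) = (p−1)(q−1) = 180·52 = 9360.
Need d with 8509·d ≡ 1 (mod 9360). Apply the extended Euclidean algorithm:
9360 = 1×8509 + 851
8509 = 9×851 + 850
851 = 1×850 + 1
850 = 850×1 + 0
Back-substitute:
1 = 851 − 850
1 = −8509 + 10·851
1 = 10·9360 − 11·8509
So 8509·(-11) ≡ 1 (mod 9360), hence d ≡ -11 ≡ 9349 (mod 9360).

9349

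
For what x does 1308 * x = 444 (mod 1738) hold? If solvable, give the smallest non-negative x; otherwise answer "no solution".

First find gcd(1308, 1738):
1738 = 1*1308 + 430
1308 = 3*430 + 18
430 = 23*18 + 16
18 = 1*16 + 2
16 = 8*2 + 0
gcd = 2 and 2 | 444, so solutions exist. Divide through by 2: 654x ≡ 222 (mod 869).
Now find 654⁻¹ mod 869:
869 = 1*654 + 215
654 = 3*215 + 9
215 = 23*9 + 8
9 = 1*8 + 1
8 = 8*1 + 0
Back-substitute:
1 = 9 − 8
1 = −215 + 24·9
1 = 24·654 − 73·215
1 = −73·869 + 97·654
So 654⁻¹ ≡ 97 (mod 869).
Then x ≡ 97·222 ≡ 678 (mod 869); the smallest non-negative solution is x = 678.

678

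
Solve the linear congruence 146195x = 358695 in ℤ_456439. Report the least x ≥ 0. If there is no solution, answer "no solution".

First find gcd(146195, 456439):
456439 = 3×146195 + 17854
146195 = 8×17854 + 3363
17854 = 5×3363 + 1039
3363 = 3×1039 + 246
1039 = 4×246 + 55
246 = 4×55 + 26
55 = 2×26 + 3
26 = 8×3 + 2
3 = 1×2 + 1
2 = 2×1 + 0
gcd = 1, so a unique solution mod 456439 exists.
Back-substitute for the Bézout coefficients:
1 = 3 − 2
1 = −26 + 9·3
1 = 9·55 − 19·26
1 = −19·246 + 85·55
1 = 85·1039 − 359·246
1 = −359·3363 + 1162·1039
1 = 1162·17854 − 6169·3363
1 = −6169·146195 + 50514·17854
1 = 50514·456439 − 157711·146195
So 146195·(-157711) ≡ 1 (mod 456439), giving 146195⁻¹ ≡ 298728.
x ≡ 146195⁻¹·358695 ≡ 298728·358695 ≡ 446076 (mod 456439).

446076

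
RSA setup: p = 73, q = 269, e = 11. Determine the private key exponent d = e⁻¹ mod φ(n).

φ(n) = (p−1)(q−1) = 72·268 = 19296.
Need d with 11·d ≡ 1 (mod 19296). Apply the extended Euclidean algorithm:
19296 = 1754×11 + 2
11 = 5×2 + 1
2 = 2×1 + 0
Back-substitute:
1 = 11 − 5·2
1 = −5·19296 + 8771·11
So 11·8771 ≡ 1 (mod 19296), hence d = 8771.

8771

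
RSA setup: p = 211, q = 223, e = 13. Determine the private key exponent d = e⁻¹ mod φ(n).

φ(n) = (p−1)(q−1) = 210·222 = 46620.
Need d with 13·d ≡ 1 (mod 46620). Apply the extended Euclidean algorithm:
46620 = 3586·13 + 2
13 = 6·2 + 1
2 = 2·1 + 0
Back-substitute:
1 = 13 − 6·2
1 = −6·46620 + 21517·13
So 13·21517 ≡ 1 (mod 46620), hence d = 21517.

21517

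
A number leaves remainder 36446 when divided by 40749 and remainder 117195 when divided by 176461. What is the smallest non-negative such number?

Write x = 36446 + 40749·k. Then 40749·k ≡ 117195 − 36446 ≡ 80749 (mod 176461).
Need 40749⁻¹ mod 176461. Extended Euclid on (176461, 40749):
176461 = 4×40749 + 13465
40749 = 3×13465 + 354
13465 = 38×354 + 13
354 = 27×13 + 3
13 = 4×3 + 1
3 = 3×1 + 0
Back-substitute:
1 = 13 − 4·3
1 = −4·354 + 109·13
1 = 109·13465 − 4146·354
1 = −4146·40749 + 12547·13465
1 = 12547·176461 − 54334·40749
40749⁻¹ ≡ 122127 (mod 176461), so k ≡ 122127·80749 ≡ 110138 (mod 176461).
x = 36446 + 40749·110138 = 4488049808.

4488049808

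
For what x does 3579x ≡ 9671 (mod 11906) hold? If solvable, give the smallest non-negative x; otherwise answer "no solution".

First find gcd(3579, 11906):
11906 = 3·3579 + 1169
3579 = 3·1169 + 72
1169 = 16·72 + 17
72 = 4·17 + 4
17 = 4·4 + 1
4 = 4·1 + 0
gcd = 1, so a unique solution mod 11906 exists.
Back-substitute for the Bézout coefficients:
1 = 17 − 4·4
1 = −4·72 + 17·17
1 = 17·1169 − 276·72
1 = −276·3579 + 845·1169
1 = 845·11906 − 2811·3579
So 3579·(-2811) ≡ 1 (mod 11906), giving 3579⁻¹ ≡ 9095.
x ≡ 3579⁻¹·9671 ≡ 9095·9671 ≡ 8123 (mod 11906).

8123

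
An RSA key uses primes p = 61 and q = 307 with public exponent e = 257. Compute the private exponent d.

φ(n) = (p−1)(q−1) = 60·306 = 18360.
Need d with 257·d ≡ 1 (mod 18360). Apply the extended Euclidean algorithm:
18360 = 71*257 + 113
257 = 2*113 + 31
113 = 3*31 + 20
31 = 1*20 + 11
20 = 1*11 + 9
11 = 1*9 + 2
9 = 4*2 + 1
2 = 2*1 + 0
Back-substitute:
1 = 9 − 4·2
1 = −4·11 + 5·9
1 = 5·20 − 9·11
1 = −9·31 + 14·20
1 = 14·113 − 51·31
1 = −51·257 + 116·113
1 = 116·18360 − 8287·257
So 257·(-8287) ≡ 1 (mod 18360), hence d ≡ -8287 ≡ 10073 (mod 18360).

10073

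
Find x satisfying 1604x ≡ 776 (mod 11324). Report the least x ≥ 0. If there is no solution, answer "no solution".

1123

First find gcd(1604, 11324):
11324 = 7·1604 + 96
1604 = 16·96 + 68
96 = 1·68 + 28
68 = 2·28 + 12
28 = 2·12 + 4
12 = 3·4 + 0
gcd = 4 and 4 | 776, so solutions exist. Divide through by 4: 401x ≡ 194 (mod 2831).
Now find 401⁻¹ mod 2831:
2831 = 7*401 + 24
401 = 16*24 + 17
24 = 1*17 + 7
17 = 2*7 + 3
7 = 2*3 + 1
3 = 3*1 + 0
Back-substitute:
1 = 7 − 2·3
1 = −2·17 + 5·7
1 = 5·24 − 7·17
1 = −7·401 + 117·24
1 = 117·2831 − 826·401
So 401·(-826) ≡ 1 (mod 2831), i.e. 401⁻¹ ≡ 2005.
Then x ≡ 2005·194 ≡ 1123 (mod 2831); the smallest non-negative solution is x = 1123.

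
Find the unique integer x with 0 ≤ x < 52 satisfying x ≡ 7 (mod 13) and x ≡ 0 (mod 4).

20

Write x = 7 + 13·k. Then 13·k ≡ 0 − 7 ≡ 1 (mod 4).
Need 13⁻¹ mod 4. Extended Euclid on (4, 1):
4 = 4*1 + 0
13⁻¹ ≡ 1 (mod 4), so k ≡ 1·1 ≡ 1 (mod 4).
x = 7 + 13·1 = 20.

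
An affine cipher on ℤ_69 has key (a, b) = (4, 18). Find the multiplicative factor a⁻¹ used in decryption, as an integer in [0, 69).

52

gcd(69, 4) by repeated division:
69 = 17×4 + 1
4 = 4×1 + 0
The gcd is 1. Working backward:
1 = 69 − 17·4
Hence 4⁻¹ ≡ -17 ≡ 52 (mod 69).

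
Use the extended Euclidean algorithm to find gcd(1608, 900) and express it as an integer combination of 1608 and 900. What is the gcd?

12

Repeated division:
1608 = 1·900 + 708
900 = 1·708 + 192
708 = 3·192 + 132
192 = 1·132 + 60
132 = 2·60 + 12
60 = 5·12 + 0
gcd(1608, 900) = 12.
Back-substituting:
12 = 132 − 2·60
12 = −2·192 + 3·132
12 = 3·708 − 11·192
12 = −11·900 + 14·708
12 = 14·1608 − 25·900
So 12 = (14)·1608 + (-25)·900.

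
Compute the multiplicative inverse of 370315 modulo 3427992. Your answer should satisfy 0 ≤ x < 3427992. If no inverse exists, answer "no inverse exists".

766171

Extended Euclidean algorithm:
3427992 = 9×370315 + 95157
370315 = 3×95157 + 84844
95157 = 1×84844 + 10313
84844 = 8×10313 + 2340
10313 = 4×2340 + 953
2340 = 2×953 + 434
953 = 2×434 + 85
434 = 5×85 + 9
85 = 9×9 + 4
9 = 2×4 + 1
4 = 4×1 + 0
gcd = 1, so the inverse exists. Back-substitute:
1 = 9 − 2·4
1 = −2·85 + 19·9
1 = 19·434 − 97·85
1 = −97·953 + 213·434
1 = 213·2340 − 523·953
1 = −523·10313 + 2305·2340
1 = 2305·84844 − 18963·10313
1 = −18963·95157 + 21268·84844
1 = 21268·370315 − 82767·95157
1 = −82767·3427992 + 766171·370315
So 370315·766171 ≡ 1 (mod 3427992).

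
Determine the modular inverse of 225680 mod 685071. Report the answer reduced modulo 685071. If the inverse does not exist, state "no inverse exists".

Apply the Euclidean algorithm to 685071 and 225680:
685071 = 3*225680 + 8031
225680 = 28*8031 + 812
8031 = 9*812 + 723
812 = 1*723 + 89
723 = 8*89 + 11
89 = 8*11 + 1
11 = 11*1 + 0
The gcd is 1. Working backward:
1 = 89 − 8·11
1 = −8·723 + 65·89
1 = 65·812 − 73·723
1 = −73·8031 + 722·812
1 = 722·225680 − 20289·8031
1 = −20289·685071 + 61589·225680
So 225680·61589 ≡ 1 (mod 685071).

61589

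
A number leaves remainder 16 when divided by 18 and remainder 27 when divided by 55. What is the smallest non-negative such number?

Write x = 16 + 18·k. Then 18·k ≡ 27 − 16 ≡ 11 (mod 55).
Need 18⁻¹ mod 55. Extended Euclid on (55, 18):
55 = 3*18 + 1
18 = 18*1 + 0
Back-substitute:
1 = 55 − 3·18
18⁻¹ ≡ 52 (mod 55), so k ≡ 52·11 ≡ 22 (mod 55).
x = 16 + 18·22 = 412.

412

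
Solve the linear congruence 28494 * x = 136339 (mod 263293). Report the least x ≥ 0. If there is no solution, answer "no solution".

First find gcd(28494, 263293):
263293 = 9×28494 + 6847
28494 = 4×6847 + 1106
6847 = 6×1106 + 211
1106 = 5×211 + 51
211 = 4×51 + 7
51 = 7×7 + 2
7 = 3×2 + 1
2 = 2×1 + 0
gcd = 1, so a unique solution mod 263293 exists.
Back-substitute for the Bézout coefficients:
1 = 7 − 3·2
1 = −3·51 + 22·7
1 = 22·211 − 91·51
1 = −91·1106 + 477·211
1 = 477·6847 − 2953·1106
1 = −2953·28494 + 12289·6847
1 = 12289·263293 − 113554·28494
So 28494·(-113554) ≡ 1 (mod 263293), giving 28494⁻¹ ≡ 149739.
x ≡ 28494⁻¹·136339 ≡ 149739·136339 ≡ 52887 (mod 263293).

52887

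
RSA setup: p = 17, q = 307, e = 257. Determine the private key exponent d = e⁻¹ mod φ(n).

1505

φ(n) = (p−1)(q−1) = 16·306 = 4896.
Need d with 257·d ≡ 1 (mod 4896). Apply the extended Euclidean algorithm:
4896 = 19·257 + 13
257 = 19·13 + 10
13 = 1·10 + 3
10 = 3·3 + 1
3 = 3·1 + 0
Back-substitute:
1 = 10 − 3·3
1 = −3·13 + 4·10
1 = 4·257 − 79·13
1 = −79·4896 + 1505·257
So 257·1505 ≡ 1 (mod 4896), hence d = 1505.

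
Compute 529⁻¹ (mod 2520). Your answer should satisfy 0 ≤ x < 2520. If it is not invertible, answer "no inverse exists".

1129

Run Euclid on (2520, 529):
2520 = 4*529 + 404
529 = 1*404 + 125
404 = 3*125 + 29
125 = 4*29 + 9
29 = 3*9 + 2
9 = 4*2 + 1
2 = 2*1 + 0
Since gcd(529, 2520) = 1, back-substitute to write 1 as a combination:
1 = 9 − 4·2
1 = −4·29 + 13·9
1 = 13·125 − 56·29
1 = −56·404 + 181·125
1 = 181·529 − 237·404
1 = −237·2520 + 1129·529
So 529·1129 ≡ 1 (mod 2520).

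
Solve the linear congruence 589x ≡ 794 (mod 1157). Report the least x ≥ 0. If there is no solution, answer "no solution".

First find gcd(589, 1157):
1157 = 1*589 + 568
589 = 1*568 + 21
568 = 27*21 + 1
21 = 21*1 + 0
gcd = 1, so a unique solution mod 1157 exists.
Back-substitute for the Bézout coefficients:
1 = 568 − 27·21
1 = −27·589 + 28·568
1 = 28·1157 − 55·589
So 589·(-55) ≡ 1 (mod 1157), giving 589⁻¹ ≡ 1102.
x ≡ 589⁻¹·794 ≡ 1102·794 ≡ 296 (mod 1157).

296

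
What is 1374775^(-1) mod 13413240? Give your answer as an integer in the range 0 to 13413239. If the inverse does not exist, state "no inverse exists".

Compute gcd(1374775, 13413240):
13413240 = 9×1374775 + 1040265
1374775 = 1×1040265 + 334510
1040265 = 3×334510 + 36735
334510 = 9×36735 + 3895
36735 = 9×3895 + 1680
3895 = 2×1680 + 535
1680 = 3×535 + 75
535 = 7×75 + 10
75 = 7×10 + 5
10 = 2×5 + 0
The gcd is 5, not 1, hence no inverse exists.

no inverse exists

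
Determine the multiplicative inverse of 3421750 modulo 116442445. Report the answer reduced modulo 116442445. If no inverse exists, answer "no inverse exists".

Euclidean algorithm on 116442445, 3421750:
116442445 = 34*3421750 + 102945
3421750 = 33*102945 + 24565
102945 = 4*24565 + 4685
24565 = 5*4685 + 1140
4685 = 4*1140 + 125
1140 = 9*125 + 15
125 = 8*15 + 5
15 = 3*5 + 0
The gcd is 5, not 1, hence no inverse exists.

no inverse exists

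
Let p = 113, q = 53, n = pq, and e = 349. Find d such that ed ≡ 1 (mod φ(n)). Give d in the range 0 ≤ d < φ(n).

5557

φ(n) = (p−1)(q−1) = 112·52 = 5824.
Need d with 349·d ≡ 1 (mod 5824). Apply the extended Euclidean algorithm:
5824 = 16·349 + 240
349 = 1·240 + 109
240 = 2·109 + 22
109 = 4·22 + 21
22 = 1·21 + 1
21 = 21·1 + 0
Back-substitute:
1 = 22 − 21
1 = −109 + 5·22
1 = 5·240 − 11·109
1 = −11·349 + 16·240
1 = 16·5824 − 267·349
So 349·(-267) ≡ 1 (mod 5824), hence d ≡ -267 ≡ 5557 (mod 5824).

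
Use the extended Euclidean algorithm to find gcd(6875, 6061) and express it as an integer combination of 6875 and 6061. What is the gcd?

11

Euclidean algorithm:
6875 = 1×6061 + 814
6061 = 7×814 + 363
814 = 2×363 + 88
363 = 4×88 + 11
88 = 8×11 + 0
gcd(6875, 6061) = 11.
Express as a combination:
11 = 363 − 4·88
11 = −4·814 + 9·363
11 = 9·6061 − 67·814
11 = −67·6875 + 76·6061
So 11 = (-67)·6875 + (76)·6061.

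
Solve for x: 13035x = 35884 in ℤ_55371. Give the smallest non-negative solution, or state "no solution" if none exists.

gcd(13035, 55371):
55371 = 4×13035 + 3231
13035 = 4×3231 + 111
3231 = 29×111 + 12
111 = 9×12 + 3
12 = 4×3 + 0
gcd = 3, but 3 ∤ 35884, so the congruence has no solution.

no solution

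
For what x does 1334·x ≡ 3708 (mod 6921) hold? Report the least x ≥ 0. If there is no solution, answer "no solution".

1746

First find gcd(1334, 6921):
6921 = 5·1334 + 251
1334 = 5·251 + 79
251 = 3·79 + 14
79 = 5·14 + 9
14 = 1·9 + 5
9 = 1·5 + 4
5 = 1·4 + 1
4 = 4·1 + 0
gcd = 1, so a unique solution mod 6921 exists.
Back-substitute for the Bézout coefficients:
1 = 5 − 4
1 = −9 + 2·5
1 = 2·14 − 3·9
1 = −3·79 + 17·14
1 = 17·251 − 54·79
1 = −54·1334 + 287·251
1 = 287·6921 − 1489·1334
So 1334·(-1489) ≡ 1 (mod 6921), giving 1334⁻¹ ≡ 5432.
x ≡ 1334⁻¹·3708 ≡ 5432·3708 ≡ 1746 (mod 6921).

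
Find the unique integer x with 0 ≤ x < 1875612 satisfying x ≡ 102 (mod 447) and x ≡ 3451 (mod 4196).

485991

Write x = 102 + 447·k. Then 447·k ≡ 3451 − 102 ≡ 3349 (mod 4196).
Need 447⁻¹ mod 4196. Extended Euclid on (4196, 447):
4196 = 9·447 + 173
447 = 2·173 + 101
173 = 1·101 + 72
101 = 1·72 + 29
72 = 2·29 + 14
29 = 2·14 + 1
14 = 14·1 + 0
Back-substitute:
1 = 29 − 2·14
1 = −2·72 + 5·29
1 = 5·101 − 7·72
1 = −7·173 + 12·101
1 = 12·447 − 31·173
1 = −31·4196 + 291·447
447⁻¹ ≡ 291 (mod 4196), so k ≡ 291·3349 ≡ 1087 (mod 4196).
x = 102 + 447·1087 = 485991.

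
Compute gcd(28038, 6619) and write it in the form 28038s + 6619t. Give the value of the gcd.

Repeated division:
28038 = 4×6619 + 1562
6619 = 4×1562 + 371
1562 = 4×371 + 78
371 = 4×78 + 59
78 = 1×59 + 19
59 = 3×19 + 2
19 = 9×2 + 1
2 = 2×1 + 0
gcd(28038, 6619) = 1.
Working backward:
1 = 19 − 9·2
1 = −9·59 + 28·19
1 = 28·78 − 37·59
1 = −37·371 + 176·78
1 = 176·1562 − 741·371
1 = −741·6619 + 3140·1562
1 = 3140·28038 − 13301·6619
So 1 = (3140)·28038 + (-13301)·6619.

1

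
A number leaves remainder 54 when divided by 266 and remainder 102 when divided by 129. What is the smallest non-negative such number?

Write x = 54 + 266·k. Then 266·k ≡ 102 − 54 ≡ 48 (mod 129).
Need 266⁻¹ mod 129. Extended Euclid on (129, 8):
129 = 16*8 + 1
8 = 8*1 + 0
Back-substitute:
1 = 129 − 16·8
266⁻¹ ≡ 113 (mod 129), so k ≡ 113·48 ≡ 6 (mod 129).
x = 54 + 266·6 = 1650.

1650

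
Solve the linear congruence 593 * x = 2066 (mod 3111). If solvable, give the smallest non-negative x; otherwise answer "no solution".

2401

First find gcd(593, 3111):
3111 = 5·593 + 146
593 = 4·146 + 9
146 = 16·9 + 2
9 = 4·2 + 1
2 = 2·1 + 0
gcd = 1, so a unique solution mod 3111 exists.
Back-substitute for the Bézout coefficients:
1 = 9 − 4·2
1 = −4·146 + 65·9
1 = 65·593 − 264·146
1 = −264·3111 + 1385·593
So 593·(1385) ≡ 1 (mod 3111), giving 593⁻¹ ≡ 1385.
x ≡ 593⁻¹·2066 ≡ 1385·2066 ≡ 2401 (mod 3111).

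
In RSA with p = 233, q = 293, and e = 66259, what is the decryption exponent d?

11131

φ(n) = (p−1)(q−1) = 232·292 = 67744.
Need d with 66259·d ≡ 1 (mod 67744). Apply the extended Euclidean algorithm:
67744 = 1·66259 + 1485
66259 = 44·1485 + 919
1485 = 1·919 + 566
919 = 1·566 + 353
566 = 1·353 + 213
353 = 1·213 + 140
213 = 1·140 + 73
140 = 1·73 + 67
73 = 1·67 + 6
67 = 11·6 + 1
6 = 6·1 + 0
Back-substitute:
1 = 67 − 11·6
1 = −11·73 + 12·67
1 = 12·140 − 23·73
1 = −23·213 + 35·140
1 = 35·353 − 58·213
1 = −58·566 + 93·353
1 = 93·919 − 151·566
1 = −151·1485 + 244·919
1 = 244·66259 − 10887·1485
1 = −10887·67744 + 11131·66259
So 66259·11131 ≡ 1 (mod 67744), hence d = 11131.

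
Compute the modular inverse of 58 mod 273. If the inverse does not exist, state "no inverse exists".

Apply the Euclidean algorithm to 273 and 58:
273 = 4·58 + 41
58 = 1·41 + 17
41 = 2·17 + 7
17 = 2·7 + 3
7 = 2·3 + 1
3 = 3·1 + 0
Since gcd(58, 273) = 1, back-substitute to write 1 as a combination:
1 = 7 − 2·3
1 = −2·17 + 5·7
1 = 5·41 − 12·17
1 = −12·58 + 17·41
1 = 17·273 − 80·58
Thus 58·(-80) ≡ 1 (mod 273); reducing, -80 mod 273 = 193.

193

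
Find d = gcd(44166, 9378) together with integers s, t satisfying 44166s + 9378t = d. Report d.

6

Apply Euclid's algorithm to 44166 and 9378:
44166 = 4*9378 + 6654
9378 = 1*6654 + 2724
6654 = 2*2724 + 1206
2724 = 2*1206 + 312
1206 = 3*312 + 270
312 = 1*270 + 42
270 = 6*42 + 18
42 = 2*18 + 6
18 = 3*6 + 0
gcd(44166, 9378) = 6.
Back-substituting:
6 = 42 − 2·18
6 = −2·270 + 13·42
6 = 13·312 − 15·270
6 = −15·1206 + 58·312
6 = 58·2724 − 131·1206
6 = −131·6654 + 320·2724
6 = 320·9378 − 451·6654
6 = −451·44166 + 2124·9378
So 6 = (-451)·44166 + (2124)·9378.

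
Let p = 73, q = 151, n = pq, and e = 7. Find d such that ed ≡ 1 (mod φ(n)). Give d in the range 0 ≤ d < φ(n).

φ(n) = (p−1)(q−1) = 72·150 = 10800.
Need d with 7·d ≡ 1 (mod 10800). Apply the extended Euclidean algorithm:
10800 = 1542*7 + 6
7 = 1*6 + 1
6 = 6*1 + 0
Back-substitute:
1 = 7 − 6
1 = −10800 + 1543·7
So 7·1543 ≡ 1 (mod 10800), hence d = 1543.

1543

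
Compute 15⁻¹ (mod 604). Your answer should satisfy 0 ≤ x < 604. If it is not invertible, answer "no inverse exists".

Run Euclid on (604, 15):
604 = 40*15 + 4
15 = 3*4 + 3
4 = 1*3 + 1
3 = 3*1 + 0
Since gcd(15, 604) = 1, back-substitute to write 1 as a combination:
1 = 4 − 3
1 = −15 + 4·4
1 = 4·604 − 161·15
Thus 15·(-161) ≡ 1 (mod 604); reducing, -161 mod 604 = 443.

443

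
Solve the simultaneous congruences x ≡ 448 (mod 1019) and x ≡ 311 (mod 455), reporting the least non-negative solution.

420276

Write x = 448 + 1019·k. Then 1019·k ≡ 311 − 448 ≡ 318 (mod 455).
Need 1019⁻¹ mod 455. Extended Euclid on (455, 109):
455 = 4*109 + 19
109 = 5*19 + 14
19 = 1*14 + 5
14 = 2*5 + 4
5 = 1*4 + 1
4 = 4*1 + 0
Back-substitute:
1 = 5 − 4
1 = −14 + 3·5
1 = 3·19 − 4·14
1 = −4·109 + 23·19
1 = 23·455 − 96·109
1019⁻¹ ≡ 359 (mod 455), so k ≡ 359·318 ≡ 412 (mod 455).
x = 448 + 1019·412 = 420276.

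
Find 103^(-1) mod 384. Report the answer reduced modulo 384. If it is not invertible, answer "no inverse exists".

343

gcd(384, 103) by repeated division:
384 = 3*103 + 75
103 = 1*75 + 28
75 = 2*28 + 19
28 = 1*19 + 9
19 = 2*9 + 1
9 = 9*1 + 0
Since gcd(103, 384) = 1, back-substitute to write 1 as a combination:
1 = 19 − 2·9
1 = −2·28 + 3·19
1 = 3·75 − 8·28
1 = −8·103 + 11·75
1 = 11·384 − 41·103
So 103·(-41) ≡ 1 (mod 384), and -41 ≡ 343 (mod 384).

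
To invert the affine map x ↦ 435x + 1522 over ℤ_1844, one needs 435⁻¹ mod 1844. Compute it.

195

Extended Euclidean algorithm:
1844 = 4*435 + 104
435 = 4*104 + 19
104 = 5*19 + 9
19 = 2*9 + 1
9 = 9*1 + 0
The gcd is 1. Working backward:
1 = 19 − 2·9
1 = −2·104 + 11·19
1 = 11·435 − 46·104
1 = −46·1844 + 195·435
So 435·195 ≡ 1 (mod 1844).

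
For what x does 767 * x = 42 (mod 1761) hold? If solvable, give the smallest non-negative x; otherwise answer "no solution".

372

First find gcd(767, 1761):
1761 = 2×767 + 227
767 = 3×227 + 86
227 = 2×86 + 55
86 = 1×55 + 31
55 = 1×31 + 24
31 = 1×24 + 7
24 = 3×7 + 3
7 = 2×3 + 1
3 = 3×1 + 0
gcd = 1, so a unique solution mod 1761 exists.
Back-substitute for the Bézout coefficients:
1 = 7 − 2·3
1 = −2·24 + 7·7
1 = 7·31 − 9·24
1 = −9·55 + 16·31
1 = 16·86 − 25·55
1 = −25·227 + 66·86
1 = 66·767 − 223·227
1 = −223·1761 + 512·767
So 767·(512) ≡ 1 (mod 1761), giving 767⁻¹ ≡ 512.
x ≡ 767⁻¹·42 ≡ 512·42 ≡ 372 (mod 1761).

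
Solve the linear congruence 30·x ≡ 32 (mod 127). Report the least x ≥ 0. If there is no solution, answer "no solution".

First find gcd(30, 127):
127 = 4*30 + 7
30 = 4*7 + 2
7 = 3*2 + 1
2 = 2*1 + 0
gcd = 1, so a unique solution mod 127 exists.
Back-substitute for the Bézout coefficients:
1 = 7 − 3·2
1 = −3·30 + 13·7
1 = 13·127 − 55·30
So 30·(-55) ≡ 1 (mod 127), giving 30⁻¹ ≡ 72.
x ≡ 30⁻¹·32 ≡ 72·32 ≡ 18 (mod 127).

18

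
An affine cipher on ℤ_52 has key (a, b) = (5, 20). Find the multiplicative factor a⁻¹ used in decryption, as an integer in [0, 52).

21

Run Euclid on (52, 5):
52 = 10×5 + 2
5 = 2×2 + 1
2 = 2×1 + 0
gcd = 1, so the inverse exists. Back-substitute:
1 = 5 − 2·2
1 = −2·52 + 21·5
So 5·21 ≡ 1 (mod 52).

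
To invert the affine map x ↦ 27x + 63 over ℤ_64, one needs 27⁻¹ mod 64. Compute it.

Extended Euclidean algorithm:
64 = 2×27 + 10
27 = 2×10 + 7
10 = 1×7 + 3
7 = 2×3 + 1
3 = 3×1 + 0
The gcd is 1. Working backward:
1 = 7 − 2·3
1 = −2·10 + 3·7
1 = 3·27 − 8·10
1 = −8·64 + 19·27
So 27·19 ≡ 1 (mod 64).

19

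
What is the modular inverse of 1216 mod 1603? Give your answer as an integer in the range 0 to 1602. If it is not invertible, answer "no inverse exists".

Extended Euclidean algorithm:
1603 = 1*1216 + 387
1216 = 3*387 + 55
387 = 7*55 + 2
55 = 27*2 + 1
2 = 2*1 + 0
gcd = 1, so the inverse exists. Back-substitute:
1 = 55 − 27·2
1 = −27·387 + 190·55
1 = 190·1216 − 597·387
1 = −597·1603 + 787·1216
So 1216·787 ≡ 1 (mod 1603).

787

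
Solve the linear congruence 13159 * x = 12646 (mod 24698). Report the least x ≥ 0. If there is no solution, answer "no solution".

First find gcd(13159, 24698):
24698 = 1*13159 + 11539
13159 = 1*11539 + 1620
11539 = 7*1620 + 199
1620 = 8*199 + 28
199 = 7*28 + 3
28 = 9*3 + 1
3 = 3*1 + 0
gcd = 1, so a unique solution mod 24698 exists.
Back-substitute for the Bézout coefficients:
1 = 28 − 9·3
1 = −9·199 + 64·28
1 = 64·1620 − 521·199
1 = −521·11539 + 3711·1620
1 = 3711·13159 − 4232·11539
1 = −4232·24698 + 7943·13159
So 13159·(7943) ≡ 1 (mod 24698), giving 13159⁻¹ ≡ 7943.
x ≡ 13159⁻¹·12646 ≡ 7943·12646 ≡ 412 (mod 24698).

412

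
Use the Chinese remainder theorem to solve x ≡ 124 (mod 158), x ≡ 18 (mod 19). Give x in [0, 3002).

2336

Write x = 124 + 158·k. Then 158·k ≡ 18 − 124 ≡ 8 (mod 19).
Need 158⁻¹ mod 19. Extended Euclid on (19, 6):
19 = 3*6 + 1
6 = 6*1 + 0
Back-substitute:
1 = 19 − 3·6
158⁻¹ ≡ 16 (mod 19), so k ≡ 16·8 ≡ 14 (mod 19).
x = 124 + 158·14 = 2336.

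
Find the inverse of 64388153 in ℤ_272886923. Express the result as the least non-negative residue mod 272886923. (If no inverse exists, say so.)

gcd(272886923, 64388153) by repeated division:
272886923 = 4·64388153 + 15334311
64388153 = 4·15334311 + 3050909
15334311 = 5·3050909 + 79766
3050909 = 38·79766 + 19801
79766 = 4·19801 + 562
19801 = 35·562 + 131
562 = 4·131 + 38
131 = 3·38 + 17
38 = 2·17 + 4
17 = 4·4 + 1
4 = 4·1 + 0
Since gcd(64388153, 272886923) = 1, back-substitute to write 1 as a combination:
1 = 17 − 4·4
1 = −4·38 + 9·17
1 = 9·131 − 31·38
1 = −31·562 + 133·131
1 = 133·19801 − 4686·562
1 = −4686·79766 + 18877·19801
1 = 18877·3050909 − 722012·79766
1 = −722012·15334311 + 3628937·3050909
1 = 3628937·64388153 − 15237760·15334311
1 = −15237760·272886923 + 64579977·64388153
So 64388153·64579977 ≡ 1 (mod 272886923).

64579977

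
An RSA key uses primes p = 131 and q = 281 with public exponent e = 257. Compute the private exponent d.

30593

φ(n) = (p−1)(q−1) = 130·280 = 36400.
Need d with 257·d ≡ 1 (mod 36400). Apply the extended Euclidean algorithm:
36400 = 141×257 + 163
257 = 1×163 + 94
163 = 1×94 + 69
94 = 1×69 + 25
69 = 2×25 + 19
25 = 1×19 + 6
19 = 3×6 + 1
6 = 6×1 + 0
Back-substitute:
1 = 19 − 3·6
1 = −3·25 + 4·19
1 = 4·69 − 11·25
1 = −11·94 + 15·69
1 = 15·163 − 26·94
1 = −26·257 + 41·163
1 = 41·36400 − 5807·257
So 257·(-5807) ≡ 1 (mod 36400), hence d ≡ -5807 ≡ 30593 (mod 36400).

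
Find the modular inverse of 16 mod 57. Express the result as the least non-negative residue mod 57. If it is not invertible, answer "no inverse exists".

Run Euclid on (57, 16):
57 = 3×16 + 9
16 = 1×9 + 7
9 = 1×7 + 2
7 = 3×2 + 1
2 = 2×1 + 0
Since gcd(16, 57) = 1, back-substitute to write 1 as a combination:
1 = 7 − 3·2
1 = −3·9 + 4·7
1 = 4·16 − 7·9
1 = −7·57 + 25·16
So 16·25 ≡ 1 (mod 57).

25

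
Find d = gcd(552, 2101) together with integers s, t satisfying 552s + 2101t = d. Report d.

Euclidean algorithm:
2101 = 3×552 + 445
552 = 1×445 + 107
445 = 4×107 + 17
107 = 6×17 + 5
17 = 3×5 + 2
5 = 2×2 + 1
2 = 2×1 + 0
gcd(552, 2101) = 1.
Back-substituting:
1 = 5 − 2·2
1 = −2·17 + 7·5
1 = 7·107 − 44·17
1 = −44·445 + 183·107
1 = 183·552 − 227·445
1 = −227·2101 + 864·552
So 1 = (-227)·2101 + (864)·552.

1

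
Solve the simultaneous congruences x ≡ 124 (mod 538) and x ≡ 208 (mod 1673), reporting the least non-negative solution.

180892

Write x = 124 + 538·k. Then 538·k ≡ 208 − 124 ≡ 84 (mod 1673).
Need 538⁻¹ mod 1673. Extended Euclid on (1673, 538):
1673 = 3*538 + 59
538 = 9*59 + 7
59 = 8*7 + 3
7 = 2*3 + 1
3 = 3*1 + 0
Back-substitute:
1 = 7 − 2·3
1 = −2·59 + 17·7
1 = 17·538 − 155·59
1 = −155·1673 + 482·538
538⁻¹ ≡ 482 (mod 1673), so k ≡ 482·84 ≡ 336 (mod 1673).
x = 124 + 538·336 = 180892.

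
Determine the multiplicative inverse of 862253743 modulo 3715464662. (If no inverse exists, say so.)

no inverse exists

Compute gcd(862253743, 3715464662):
3715464662 = 4*862253743 + 266449690
862253743 = 3*266449690 + 62904673
266449690 = 4*62904673 + 14830998
62904673 = 4*14830998 + 3580681
14830998 = 4*3580681 + 508274
3580681 = 7*508274 + 22763
508274 = 22*22763 + 7488
22763 = 3*7488 + 299
7488 = 25*299 + 13
299 = 23*13 + 0
The gcd is 13, not 1, hence no inverse exists.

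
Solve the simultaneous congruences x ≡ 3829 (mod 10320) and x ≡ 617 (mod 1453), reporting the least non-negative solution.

Write x = 3829 + 10320·k. Then 10320·k ≡ 617 − 3829 ≡ 1147 (mod 1453).
Need 10320⁻¹ mod 1453. Extended Euclid on (1453, 149):
1453 = 9×149 + 112
149 = 1×112 + 37
112 = 3×37 + 1
37 = 37×1 + 0
Back-substitute:
1 = 112 − 3·37
1 = −3·149 + 4·112
1 = 4·1453 − 39·149
10320⁻¹ ≡ 1414 (mod 1453), so k ≡ 1414·1147 ≡ 310 (mod 1453).
x = 3829 + 10320·310 = 3203029.

3203029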